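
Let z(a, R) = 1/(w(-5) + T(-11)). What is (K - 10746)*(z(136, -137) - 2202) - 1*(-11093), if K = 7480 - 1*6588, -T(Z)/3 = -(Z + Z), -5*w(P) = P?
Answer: 108548763/5 ≈ 2.1710e+7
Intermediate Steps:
w(P) = -P/5
T(Z) = 6*Z (T(Z) = -(-3)*(Z + Z) = -(-3)*2*Z = -(-6)*Z = 6*Z)
K = 892 (K = 7480 - 6588 = 892)
z(a, R) = -1/65 (z(a, R) = 1/(-1/5*(-5) + 6*(-11)) = 1/(1 - 66) = 1/(-65) = -1/65)
(K - 10746)*(z(136, -137) - 2202) - 1*(-11093) = (892 - 10746)*(-1/65 - 2202) - 1*(-11093) = -9854*(-143131/65) + 11093 = 108493298/5 + 11093 = 108548763/5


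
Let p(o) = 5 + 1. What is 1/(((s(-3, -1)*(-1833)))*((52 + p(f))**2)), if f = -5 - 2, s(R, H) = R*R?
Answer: -1/55495908 ≈ -1.8019e-8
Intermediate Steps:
s(R, H) = R**2
f = -7
p(o) = 6
1/(((s(-3, -1)*(-1833)))*((52 + p(f))**2)) = 1/((((-3)**2*(-1833)))*((52 + 6)**2)) = 1/(((9*(-1833)))*(58**2)) = 1/(-16497*3364) = -1/16497*1/3364 = -1/55495908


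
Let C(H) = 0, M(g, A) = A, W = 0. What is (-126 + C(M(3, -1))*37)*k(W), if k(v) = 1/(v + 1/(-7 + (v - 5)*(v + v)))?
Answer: 882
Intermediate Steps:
k(v) = 1/(v + 1/(-7 + 2*v*(-5 + v))) (k(v) = 1/(v + 1/(-7 + (-5 + v)*(2*v))) = 1/(v + 1/(-7 + 2*v*(-5 + v))))
(-126 + C(M(3, -1))*37)*k(W) = (-126 + 0*37)*((-7 - 10*0 + 2*0**2)/(1 - 10*0**2 - 7*0 + 2*0**3)) = (-126 + 0)*((-7 + 0 + 2*0)/(1 - 10*0 + 0 + 2*0)) = -126*(-7 + 0 + 0)/(1 + 0 + 0 + 0) = -126*(-7)/1 = -126*(-7) = 882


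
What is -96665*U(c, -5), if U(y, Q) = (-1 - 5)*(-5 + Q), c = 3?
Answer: -5799900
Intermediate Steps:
U(y, Q) = 30 - 6*Q (U(y, Q) = -6*(-5 + Q) = 30 - 6*Q)
-96665*U(c, -5) = -96665*(30 - 6*(-5)) = -96665*(30 + 30) = -96665*60 = -5799900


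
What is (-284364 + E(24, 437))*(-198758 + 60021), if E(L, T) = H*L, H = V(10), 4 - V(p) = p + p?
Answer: 39505083276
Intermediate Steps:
V(p) = 4 - 2*p (V(p) = 4 - (p + p) = 4 - 2*p)
H = -16 (H = 4 - 2*10 = 4 - 20 = -16)
E(L, T) = -16*L
(-284364 + E(24, 437))*(-198758 + 60021) = (-284364 - 16*24)*(-198758 + 60021) = (-284364 - 384)*(-138737) = -284748*(-138737) = 39505083276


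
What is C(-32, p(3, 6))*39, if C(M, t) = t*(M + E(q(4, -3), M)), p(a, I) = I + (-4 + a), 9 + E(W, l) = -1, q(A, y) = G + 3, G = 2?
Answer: -8190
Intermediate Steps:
q(A, y) = 5 (q(A, y) = 2 + 3 = 5)
E(W, l) = -10 (E(W, l) = -9 - 1 = -10)
p(a, I) = -4 + I + a
C(M, t) = t*(-10 + M) (C(M, t) = t*(M - 10) = t*(-10 + M))
C(-32, p(3, 6))*39 = ((-4 + 6 + 3)*(-10 - 32))*39 = (5*(-42))*39 = -210*39 = -8190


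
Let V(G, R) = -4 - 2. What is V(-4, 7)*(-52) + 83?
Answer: 395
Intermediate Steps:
V(G, R) = -6
V(-4, 7)*(-52) + 83 = -6*(-52) + 83 = 312 + 83 = 395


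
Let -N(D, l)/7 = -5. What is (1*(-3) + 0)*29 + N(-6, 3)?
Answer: -52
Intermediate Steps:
N(D, l) = 35 (N(D, l) = -7*(-5) = 35)
(1*(-3) + 0)*29 + N(-6, 3) = (1*(-3) + 0)*29 + 35 = (-3 + 0)*29 + 35 = -3*29 + 35 = -87 + 35 = -52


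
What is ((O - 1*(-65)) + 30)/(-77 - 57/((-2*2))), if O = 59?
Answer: -616/251 ≈ -2.4542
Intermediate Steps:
((O - 1*(-65)) + 30)/(-77 - 57/((-2*2))) = ((59 - 1*(-65)) + 30)/(-77 - 57/((-2*2))) = ((59 + 65) + 30)/(-77 - 57/(-4)) = (124 + 30)/(-77 - 57*(-¼)) = 154/(-77 + 57/4) = 154/(-251/4) = 154*(-4/251) = -616/251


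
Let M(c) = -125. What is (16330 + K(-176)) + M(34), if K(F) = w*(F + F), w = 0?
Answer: 16205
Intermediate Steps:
K(F) = 0 (K(F) = 0*(F + F) = 0*(2*F) = 0)
(16330 + K(-176)) + M(34) = (16330 + 0) - 125 = 16330 - 125 = 16205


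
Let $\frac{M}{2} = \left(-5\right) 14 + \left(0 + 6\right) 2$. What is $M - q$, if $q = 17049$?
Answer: $-17165$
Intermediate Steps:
$M = -116$ ($M = 2 \left(\left(-5\right) 14 + \left(0 + 6\right) 2\right) = 2 \left(-70 + 6 \cdot 2\right) = 2 \left(-70 + 12\right) = 2 \left(-58\right) = -116$)
$M - q = -116 - 17049 = -17165$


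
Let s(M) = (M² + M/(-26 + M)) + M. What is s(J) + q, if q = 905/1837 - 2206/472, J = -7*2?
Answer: 193104823/1083830 ≈ 178.17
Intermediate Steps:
J = -14
q = -1812631/433532 (q = 905*(1/1837) - 2206*1/472 = 905/1837 - 1103/236 = -1812631/433532 ≈ -4.1811)
s(M) = M + M² + M/(-26 + M) (s(M) = (M² + M/(-26 + M)) + M = M + M² + M/(-26 + M))
s(J) + q = -14*(-25 + (-14)² - 25*(-14))/(-26 - 14) - 1812631/433532 = -14*(-25 + 196 + 350)/(-40) - 1812631/433532 = -14*(-1/40)*521 - 1812631/433532 = 3647/20 - 1812631/433532 = 193104823/1083830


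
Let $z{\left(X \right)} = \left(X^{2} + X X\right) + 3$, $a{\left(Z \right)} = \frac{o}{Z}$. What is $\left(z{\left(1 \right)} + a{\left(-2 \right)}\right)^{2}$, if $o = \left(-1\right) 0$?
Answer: $25$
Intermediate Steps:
$o = 0$
$a{\left(Z \right)} = 0$ ($a{\left(Z \right)} = \frac{0}{Z} = 0$)
$z{\left(X \right)} = 3 + 2 X^{2}$ ($z{\left(X \right)} = \left(X^{2} + X^{2}\right) + 3 = 2 X^{2} + 3 = 3 + 2 X^{2}$)
$\left(z{\left(1 \right)} + a{\left(-2 \right)}\right)^{2} = \left(\left(3 + 2 \cdot 1^{2}\right) + 0\right)^{2} = \left(\left(3 + 2 \cdot 1\right) + 0\right)^{2} = \left(\left(3 + 2\right) + 0\right)^{2} = \left(5 + 0\right)^{2} = 5^{2} = 25$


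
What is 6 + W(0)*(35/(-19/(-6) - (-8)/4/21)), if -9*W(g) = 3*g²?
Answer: 6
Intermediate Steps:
W(g) = -g²/3
6 + W(0)*(35/(-19/(-6) - (-8)/4/21)) = 6 + (-⅓*0²)*(35/(-19/(-6) - (-8)/4/21)) = 6 + (-⅓*0)*(35/(-19*(-⅙) - (-8)/4*(1/21))) = 6 + 0*(35/(19/6 - 2*(-1)*(1/21))) = 6 + 0*(35/(19/6 + 2*(1/21))) = 6 + 0*(35/(19/6 + 2/21)) = 6 + 0*(35/(137/42)) = 6 + 0*(35*(42/137)) = 6 + 0*(1470/137) = 6 + 0 = 6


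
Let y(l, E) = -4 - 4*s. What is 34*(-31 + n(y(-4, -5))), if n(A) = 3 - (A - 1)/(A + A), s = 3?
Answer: -15521/16 ≈ -970.06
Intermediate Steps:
y(l, E) = -16 (y(l, E) = -4 - 4*3 = -4 - 12 = -16)
n(A) = 3 - (-1 + A)/(2*A)
34*(-31 + n(y(-4, -5))) = 34*(-31 + (1/2)*(1 + 5*(-16))/(-16)) = 34*(-31 + (1/2)*(-1/16)*(1 - 80)) = 34*(-31 + (1/2)*(-1/16)*(-79)) = 34*(-31 + 79/32) = 34*(-913/32) = -15521/16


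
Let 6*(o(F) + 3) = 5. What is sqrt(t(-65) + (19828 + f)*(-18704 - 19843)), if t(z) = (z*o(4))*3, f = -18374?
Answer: I*sqrt(224187662)/2 ≈ 7486.4*I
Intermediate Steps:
o(F) = -13/6 (o(F) = -3 + (1/6)*5 = -3 + 5/6 = -13/6)
t(z) = -13*z/2 (t(z) = (z*(-13/6))*3 = -13*z/6*3 = -13*z/2)
sqrt(t(-65) + (19828 + f)*(-18704 - 19843)) = sqrt(-13/2*(-65) + (19828 - 18374)*(-18704 - 19843)) = sqrt(845/2 + 1454*(-38547)) = sqrt(845/2 - 56047338) = sqrt(-112093831/2) = I*sqrt(224187662)/2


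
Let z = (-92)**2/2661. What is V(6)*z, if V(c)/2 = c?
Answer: 33856/887 ≈ 38.169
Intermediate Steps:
V(c) = 2*c
z = 8464/2661 (z = 8464*(1/2661) = 8464/2661 ≈ 3.1808)
V(6)*z = (2*6)*(8464/2661) = 12*(8464/2661) = 33856/887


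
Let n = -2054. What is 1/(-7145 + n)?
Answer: -1/9199 ≈ -0.00010871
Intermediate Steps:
1/(-7145 + n) = 1/(-7145 - 2054) = 1/(-9199) = -1/9199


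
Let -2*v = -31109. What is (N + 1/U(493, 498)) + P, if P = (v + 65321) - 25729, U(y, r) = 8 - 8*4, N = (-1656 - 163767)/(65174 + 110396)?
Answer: 116182779199/2106840 ≈ 55146.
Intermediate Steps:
v = 31109/2 (v = -½*(-31109) = 31109/2 ≈ 15555.)
N = -165423/175570 ≈ -0.94221
U(y, r) = -24 (U(y, r) = 8 - 32 = -24)
P = 110293/2 (P = (31109/2 + 65321) - 25729 = 161751/2 - 25729 = 110293/2 ≈ 55147.)
(N + 1/U(493, 498)) + P = (-165423/175570 + 1/(-24)) + 110293/2 = (-165423/175570 - 1/24) + 110293/2 = -2072861/2106840 + 110293/2 = 116182779199/2106840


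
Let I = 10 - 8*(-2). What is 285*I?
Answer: 7410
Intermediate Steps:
I = 26 (I = 10 - 1*(-16) = 10 + 16 = 26)
285*I = 285*26 = 7410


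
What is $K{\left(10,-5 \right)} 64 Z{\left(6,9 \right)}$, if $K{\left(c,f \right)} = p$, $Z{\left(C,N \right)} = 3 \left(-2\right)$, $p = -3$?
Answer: $1152$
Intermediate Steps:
$Z{\left(C,N \right)} = -6$
$K{\left(c,f \right)} = -3$
$K{\left(10,-5 \right)} 64 Z{\left(6,9 \right)} = \left(-3\right) 64 \left(-6\right) = \left(-192\right) \left(-6\right) = 1152$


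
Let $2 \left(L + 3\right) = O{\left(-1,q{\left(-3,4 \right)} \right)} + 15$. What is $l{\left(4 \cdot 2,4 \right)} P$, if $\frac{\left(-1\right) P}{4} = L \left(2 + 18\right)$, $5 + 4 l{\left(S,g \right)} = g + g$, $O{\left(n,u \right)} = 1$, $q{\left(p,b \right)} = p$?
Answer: $-300$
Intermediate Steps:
$L = 5$ ($L = -3 + \frac{1 + 15}{2} = -3 + \frac{1}{2} \cdot 16 = -3 + 8 = 5$)
$l{\left(S,g \right)} = - \frac{5}{4} + \frac{g}{2}$ ($l{\left(S,g \right)} = - \frac{5}{4} + \frac{g + g}{4} = - \frac{5}{4} + \frac{2 g}{4} = - \frac{5}{4} + \frac{g}{2}$)
$P = -400$ ($P = - 4 \cdot 5 \left(2 + 18\right) = - 4 \cdot 5 \cdot 20 = \left(-4\right) 100 = -400$)
$l{\left(4 \cdot 2,4 \right)} P = \left(- \frac{5}{4} + \frac{1}{2} \cdot 4\right) \left(-400\right) = \left(- \frac{5}{4} + 2\right) \left(-400\right) = \frac{3}{4} \left(-400\right) = -300$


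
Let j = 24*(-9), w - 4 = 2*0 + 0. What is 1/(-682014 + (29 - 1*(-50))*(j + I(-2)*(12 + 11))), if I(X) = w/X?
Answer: -1/702712 ≈ -1.4231e-6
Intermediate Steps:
w = 4 (w = 4 + (2*0 + 0) = 4 + (0 + 0) = 4 + 0 = 4)
I(X) = 4/X
j = -216
1/(-682014 + (29 - 1*(-50))*(j + I(-2)*(12 + 11))) = 1/(-682014 + (29 - 1*(-50))*(-216 + (4/(-2))*(12 + 11))) = 1/(-682014 + (29 + 50)*(-216 + (4*(-½))*23)) = 1/(-682014 + 79*(-216 - 2*23)) = 1/(-682014 + 79*(-216 - 46)) = 1/(-682014 + 79*(-262)) = 1/(-682014 - 20698) = 1/(-702712) = -1/702712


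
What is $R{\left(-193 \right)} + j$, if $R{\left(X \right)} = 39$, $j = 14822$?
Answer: $14861$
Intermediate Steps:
$R{\left(-193 \right)} + j = 39 + 14822 = 14861$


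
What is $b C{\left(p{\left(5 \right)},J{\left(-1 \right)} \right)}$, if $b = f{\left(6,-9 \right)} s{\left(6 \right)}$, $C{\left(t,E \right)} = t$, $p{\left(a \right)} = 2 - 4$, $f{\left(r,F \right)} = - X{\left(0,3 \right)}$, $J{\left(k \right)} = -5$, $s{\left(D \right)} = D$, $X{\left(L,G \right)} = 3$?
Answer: $36$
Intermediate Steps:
$f{\left(r,F \right)} = -3$ ($f{\left(r,F \right)} = \left(-1\right) 3 = -3$)
$p{\left(a \right)} = -2$ ($p{\left(a \right)} = 2 - 4 = -2$)
$b = -18$ ($b = \left(-3\right) 6 = -18$)
$b C{\left(p{\left(5 \right)},J{\left(-1 \right)} \right)} = \left(-18\right) \left(-2\right) = 36$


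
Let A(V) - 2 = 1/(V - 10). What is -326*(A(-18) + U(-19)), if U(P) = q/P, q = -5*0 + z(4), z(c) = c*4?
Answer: -97311/266 ≈ -365.83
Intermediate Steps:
z(c) = 4*c
A(V) = 2 + 1/(-10 + V) (A(V) = 2 + 1/(V - 10) = 2 + 1/(-10 + V))
q = 16 (q = -5*0 + 4*4 = 0 + 16 = 16)
U(P) = 16/P
-326*(A(-18) + U(-19)) = -326*((-19 + 2*(-18))/(-10 - 18) + 16/(-19)) = -326*((-19 - 36)/(-28) + 16*(-1/19)) = -326*(-1/28*(-55) - 16/19) = -326*(55/28 - 16/19) = -326*597/532 = -97311/266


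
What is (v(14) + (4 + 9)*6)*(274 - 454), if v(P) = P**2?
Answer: -49320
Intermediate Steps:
(v(14) + (4 + 9)*6)*(274 - 454) = (14**2 + (4 + 9)*6)*(274 - 454) = (196 + 13*6)*(-180) = (196 + 78)*(-180) = 274*(-180) = -49320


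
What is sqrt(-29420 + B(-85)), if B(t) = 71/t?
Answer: I*sqrt(212565535)/85 ≈ 171.52*I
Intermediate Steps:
sqrt(-29420 + B(-85)) = sqrt(-29420 + 71/(-85)) = sqrt(-29420 + 71*(-1/85)) = sqrt(-29420 - 71/85) = sqrt(-2500771/85) = I*sqrt(212565535)/85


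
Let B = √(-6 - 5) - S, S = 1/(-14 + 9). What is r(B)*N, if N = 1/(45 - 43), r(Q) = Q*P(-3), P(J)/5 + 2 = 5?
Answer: 3/2 + 15*I*√11/2 ≈ 1.5 + 24.875*I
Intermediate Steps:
S = -⅕ (S = 1/(-5) = -⅕ ≈ -0.20000)
P(J) = 15 (P(J) = -10 + 5*5 = -10 + 25 = 15)
B = ⅕ + I*√11 (B = √(-6 - 5) - 1*(-⅕) = √(-11) + ⅕ = I*√11 + ⅕ = ⅕ + I*√11 ≈ 0.2 + 3.3166*I)
r(Q) = 15*Q (r(Q) = Q*15 = 15*Q)
N = ½ (N = 1/2 = ½ ≈ 0.50000)
r(B)*N = (15*(⅕ + I*√11))*(½) = (3 + 15*I*√11)*(½) = 3/2 + 15*I*√11/2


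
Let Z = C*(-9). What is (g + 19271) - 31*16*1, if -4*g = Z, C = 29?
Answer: 75361/4 ≈ 18840.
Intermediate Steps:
Z = -261 (Z = 29*(-9) = -261)
g = 261/4 (g = -¼*(-261) = 261/4 ≈ 65.250)
(g + 19271) - 31*16*1 = (261/4 + 19271) - 31*16*1 = 77345/4 - 496*1 = 77345/4 - 496 = 75361/4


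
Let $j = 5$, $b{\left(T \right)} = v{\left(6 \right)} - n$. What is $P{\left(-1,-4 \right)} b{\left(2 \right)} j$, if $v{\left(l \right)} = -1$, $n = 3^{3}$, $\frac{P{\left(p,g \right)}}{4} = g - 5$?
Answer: $5040$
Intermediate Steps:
$P{\left(p,g \right)} = -20 + 4 g$ ($P{\left(p,g \right)} = 4 \left(g - 5\right) = 4 \left(-5 + g\right) = -20 + 4 g$)
$n = 27$
$b{\left(T \right)} = -28$ ($b{\left(T \right)} = -1 - 27 = -28$)
$P{\left(-1,-4 \right)} b{\left(2 \right)} j = \left(-20 + 4 \left(-4\right)\right) \left(-28\right) 5 = \left(-20 - 16\right) \left(-28\right) 5 = \left(-36\right) \left(-28\right) 5 = 1008 \cdot 5 = 5040$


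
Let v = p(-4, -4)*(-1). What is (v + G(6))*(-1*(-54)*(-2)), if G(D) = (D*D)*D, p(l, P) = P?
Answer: -23760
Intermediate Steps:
G(D) = D**3 (G(D) = D**2*D = D**3)
v = 4 (v = -4*(-1) = 4)
(v + G(6))*(-1*(-54)*(-2)) = (4 + 6**3)*(-1*(-54)*(-2)) = (4 + 216)*(54*(-2)) = 220*(-108) = -23760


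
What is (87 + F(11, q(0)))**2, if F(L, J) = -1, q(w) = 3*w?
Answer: 7396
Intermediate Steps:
(87 + F(11, q(0)))**2 = (87 - 1)**2 = 86**2 = 7396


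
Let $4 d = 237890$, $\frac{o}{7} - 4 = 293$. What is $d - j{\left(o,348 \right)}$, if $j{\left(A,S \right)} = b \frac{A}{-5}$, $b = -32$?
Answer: $\frac{461669}{10} \approx 46167.0$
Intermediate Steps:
$o = 2079$ ($o = 28 + 7 \cdot 293 = 28 + 2051 = 2079$)
$d = \frac{118945}{2}$ ($d = \frac{1}{4} \cdot 237890 = \frac{118945}{2} \approx 59473.0$)
$j{\left(A,S \right)} = \frac{32 A}{5}$ ($j{\left(A,S \right)} = - 32 \frac{A}{-5} = - 32 A \left(- \frac{1}{5}\right) = - 32 \left(- \frac{A}{5}\right) = \frac{32 A}{5}$)
$d - j{\left(o,348 \right)} = \frac{118945}{2} - \frac{32}{5} \cdot 2079 = \frac{118945}{2} - \frac{66528}{5} = \frac{461669}{10}$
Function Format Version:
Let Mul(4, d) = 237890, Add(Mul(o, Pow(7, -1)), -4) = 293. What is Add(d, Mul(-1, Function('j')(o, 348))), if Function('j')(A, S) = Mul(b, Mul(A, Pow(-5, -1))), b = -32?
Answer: Rational(461669, 10) ≈ 46167.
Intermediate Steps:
o = 2079 (o = Add(28, Mul(7, 293)) = Add(28, 2051) = 2079)
d = Rational(118945, 2) (d = Mul(Rational(1, 4), 237890) = Rational(118945, 2) ≈ 59473.)
Function('j')(A, S) = Mul(Rational(32, 5), A) (Function('j')(A, S) = Mul(-32, Mul(A, Pow(-5, -1))) = Mul(-32, Mul(A, Rational(-1, 5))) = Mul(-32, Mul(Rational(-1, 5), A)) = Mul(Rational(32, 5), A))
Add(d, Mul(-1, Function('j')(o, 348))) = Add(Rational(118945, 2), Mul(-1, Mul(Rational(32, 5), 2079))) = Add(Rational(118945, 2), Mul(-1, Rational(66528, 5))) = Add(Rational(118945, 2), Rational(-66528, 5)) = Rational(461669, 10)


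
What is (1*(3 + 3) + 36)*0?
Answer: 0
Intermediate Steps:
(1*(3 + 3) + 36)*0 = (1*6 + 36)*0 = (6 + 36)*0 = 42*0 = 0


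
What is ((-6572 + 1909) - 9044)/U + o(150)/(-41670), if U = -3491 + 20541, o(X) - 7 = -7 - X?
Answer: -18953773/23682450 ≈ -0.80033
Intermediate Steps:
o(X) = -X (o(X) = 7 + (-7 - X) = -X)
U = 17050
((-6572 + 1909) - 9044)/U + o(150)/(-41670) = ((-6572 + 1909) - 9044)/17050 - 1*150/(-41670) = (-4663 - 9044)*(1/17050) - 150*(-1/41670) = -13707*1/17050 + 5/1389 = -13707/17050 + 5/1389 = -18953773/23682450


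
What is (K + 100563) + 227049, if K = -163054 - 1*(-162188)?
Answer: 326746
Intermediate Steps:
K = -866 (K = -163054 + 162188 = -866)
(K + 100563) + 227049 = (-866 + 100563) + 227049 = 99697 + 227049 = 326746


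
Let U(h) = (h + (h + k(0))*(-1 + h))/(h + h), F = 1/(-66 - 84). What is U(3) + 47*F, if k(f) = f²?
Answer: 89/75 ≈ 1.1867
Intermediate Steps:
F = -1/150 (F = 1/(-150) = -1/150 ≈ -0.0066667)
U(h) = (h + h*(-1 + h))/(2*h) (U(h) = (h + (h + 0²)*(-1 + h))/(h + h) = (h + (h + 0)*(-1 + h))/((2*h)) = (h + h*(-1 + h))*(1/(2*h)) = (h + h*(-1 + h))/(2*h))
U(3) + 47*F = (½)*3 + 47*(-1/150) = 3/2 - 47/150 = 89/75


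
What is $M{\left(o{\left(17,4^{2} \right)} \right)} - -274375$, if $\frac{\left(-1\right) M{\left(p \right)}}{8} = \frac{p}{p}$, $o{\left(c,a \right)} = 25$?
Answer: $274367$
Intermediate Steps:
$M{\left(p \right)} = -8$ ($M{\left(p \right)} = - 8 \frac{p}{p} = \left(-8\right) 1 = -8$)
$M{\left(o{\left(17,4^{2} \right)} \right)} - -274375 = -8 - -274375 = -8 + 274375 = 274367$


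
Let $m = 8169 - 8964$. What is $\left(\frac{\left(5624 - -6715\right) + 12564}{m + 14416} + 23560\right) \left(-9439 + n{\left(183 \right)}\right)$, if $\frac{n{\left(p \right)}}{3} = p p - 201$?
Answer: $\frac{29020607326775}{13621} \approx 2.1306 \cdot 10^{9}$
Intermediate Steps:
$n{\left(p \right)} = -603 + 3 p^{2}$ ($n{\left(p \right)} = 3 \left(p p - 201\right) = 3 \left(p^{2} - 201\right) = 3 \left(-201 + p^{2}\right) = -603 + 3 p^{2}$)
$m = -795$
$\left(\frac{\left(5624 - -6715\right) + 12564}{m + 14416} + 23560\right) \left(-9439 + n{\left(183 \right)}\right) = \left(\frac{\left(5624 - -6715\right) + 12564}{-795 + 14416} + 23560\right) \left(-9439 - \left(603 - 3 \cdot 183^{2}\right)\right) = \left(\frac{\left(5624 + 6715\right) + 12564}{13621} + 23560\right) \left(-9439 + \left(-603 + 3 \cdot 33489\right)\right) = \left(\left(12339 + 12564\right) \frac{1}{13621} + 23560\right) \left(-9439 + \left(-603 + 100467\right)\right) = \left(24903 \cdot \frac{1}{13621} + 23560\right) \left(-9439 + 99864\right) = \left(\frac{24903}{13621} + 23560\right) 90425 = \frac{320935663}{13621} \cdot 90425 = \frac{29020607326775}{13621}$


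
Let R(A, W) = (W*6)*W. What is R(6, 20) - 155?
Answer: 2245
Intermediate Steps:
R(A, W) = 6*W**2 (R(A, W) = (6*W)*W = 6*W**2)
R(6, 20) - 155 = 6*20**2 - 155 = 6*400 - 155 = 2400 - 155 = 2245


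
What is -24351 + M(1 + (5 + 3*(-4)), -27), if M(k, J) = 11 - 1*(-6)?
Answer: -24334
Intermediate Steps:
M(k, J) = 17 (M(k, J) = 11 + 6 = 17)
-24351 + M(1 + (5 + 3*(-4)), -27) = -24351 + 17 = -24334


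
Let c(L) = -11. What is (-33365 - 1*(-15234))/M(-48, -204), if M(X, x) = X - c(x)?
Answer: 18131/37 ≈ 490.03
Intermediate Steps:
M(X, x) = 11 + X (M(X, x) = X - 1*(-11) = X + 11 = 11 + X)
(-33365 - 1*(-15234))/M(-48, -204) = (-33365 - 1*(-15234))/(11 - 48) = (-33365 + 15234)/(-37) = -18131*(-1/37) = 18131/37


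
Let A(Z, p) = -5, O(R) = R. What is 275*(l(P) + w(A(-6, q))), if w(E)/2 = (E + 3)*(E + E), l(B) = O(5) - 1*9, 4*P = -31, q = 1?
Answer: 9900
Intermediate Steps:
P = -31/4 (P = (¼)*(-31) = -31/4 ≈ -7.7500)
l(B) = -4 (l(B) = 5 - 1*9 = 5 - 9 = -4)
w(E) = 4*E*(3 + E) (w(E) = 2*((E + 3)*(E + E)) = 2*((3 + E)*(2*E)) = 2*(2*E*(3 + E)) = 4*E*(3 + E))
275*(l(P) + w(A(-6, q))) = 275*(-4 + 4*(-5)*(3 - 5)) = 275*(-4 + 4*(-5)*(-2)) = 275*(-4 + 40) = 275*36 = 9900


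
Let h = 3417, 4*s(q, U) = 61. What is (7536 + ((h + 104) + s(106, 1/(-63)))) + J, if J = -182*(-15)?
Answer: 55209/4 ≈ 13802.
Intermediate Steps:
s(q, U) = 61/4 (s(q, U) = (¼)*61 = 61/4)
J = 2730
(7536 + ((h + 104) + s(106, 1/(-63)))) + J = (7536 + ((3417 + 104) + 61/4)) + 2730 = (7536 + (3521 + 61/4)) + 2730 = (7536 + 14145/4) + 2730 = 44289/4 + 2730 = 55209/4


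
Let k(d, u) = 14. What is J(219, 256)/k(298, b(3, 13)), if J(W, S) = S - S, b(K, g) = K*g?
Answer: 0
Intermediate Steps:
J(W, S) = 0
J(219, 256)/k(298, b(3, 13)) = 0/14 = 0*(1/14) = 0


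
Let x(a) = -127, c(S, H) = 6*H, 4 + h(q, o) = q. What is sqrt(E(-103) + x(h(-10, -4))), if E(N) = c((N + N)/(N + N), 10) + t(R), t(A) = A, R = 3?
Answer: 8*I ≈ 8.0*I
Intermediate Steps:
h(q, o) = -4 + q
E(N) = 63 (E(N) = 6*10 + 3 = 60 + 3 = 63)
sqrt(E(-103) + x(h(-10, -4))) = sqrt(63 - 127) = sqrt(-64) = 8*I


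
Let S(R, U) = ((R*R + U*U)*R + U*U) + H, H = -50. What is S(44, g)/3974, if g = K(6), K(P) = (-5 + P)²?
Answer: 85179/3974 ≈ 21.434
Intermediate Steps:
g = 1 (g = (-5 + 6)² = 1² = 1)
S(R, U) = -50 + U² + R*(R² + U²) (S(R, U) = ((R*R + U*U)*R + U*U) - 50 = ((R² + U²)*R + U²) - 50 = (R*(R² + U²) + U²) - 50 = (U² + R*(R² + U²)) - 50 = -50 + U² + R*(R² + U²))
S(44, g)/3974 = (-50 + 44³ + 1² + 44*1²)/3974 = (-50 + 85184 + 1 + 44*1)*(1/3974) = (-50 + 85184 + 1 + 44)*(1/3974) = 85179*(1/3974) = 85179/3974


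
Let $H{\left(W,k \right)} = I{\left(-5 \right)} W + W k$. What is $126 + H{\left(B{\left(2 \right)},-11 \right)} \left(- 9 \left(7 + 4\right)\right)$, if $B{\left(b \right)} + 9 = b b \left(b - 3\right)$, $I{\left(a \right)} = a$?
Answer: $-20466$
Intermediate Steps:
$B{\left(b \right)} = -9 + b^{2} \left(-3 + b\right)$ ($B{\left(b \right)} = -9 + b b \left(b - 3\right) = -9 + b^{2} \left(-3 + b\right)$)
$H{\left(W,k \right)} = - 5 W + W k$
$126 + H{\left(B{\left(2 \right)},-11 \right)} \left(- 9 \left(7 + 4\right)\right) = 126 + \left(-9 + 2^{3} - 3 \cdot 2^{2}\right) \left(-5 - 11\right) \left(- 9 \left(7 + 4\right)\right) = 126 + \left(-9 + 8 - 12\right) \left(-16\right) \left(\left(-9\right) 11\right) = 126 + \left(-9 + 8 - 12\right) \left(-16\right) \left(-99\right) = 126 + \left(-13\right) \left(-16\right) \left(-99\right) = 126 + 208 \left(-99\right) = 126 - 20592 = -20466$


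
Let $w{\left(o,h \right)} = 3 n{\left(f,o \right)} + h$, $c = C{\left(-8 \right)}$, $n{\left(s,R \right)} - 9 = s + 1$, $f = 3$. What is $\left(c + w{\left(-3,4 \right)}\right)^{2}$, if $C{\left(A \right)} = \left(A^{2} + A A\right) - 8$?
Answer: $26569$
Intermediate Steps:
$n{\left(s,R \right)} = 10 + s$ ($n{\left(s,R \right)} = 9 + \left(s + 1\right) = 9 + \left(1 + s\right) = 10 + s$)
$C{\left(A \right)} = -8 + 2 A^{2}$ ($C{\left(A \right)} = \left(A^{2} + A^{2}\right) - 8 = 2 A^{2} - 8 = -8 + 2 A^{2}$)
$c = 120$ ($c = -8 + 2 \left(-8\right)^{2} = -8 + 2 \cdot 64 = -8 + 128 = 120$)
$w{\left(o,h \right)} = 39 + h$ ($w{\left(o,h \right)} = 3 \left(10 + 3\right) + h = 3 \cdot 13 + h = 39 + h$)
$\left(c + w{\left(-3,4 \right)}\right)^{2} = \left(120 + \left(39 + 4\right)\right)^{2} = \left(120 + 43\right)^{2} = 163^{2} = 26569$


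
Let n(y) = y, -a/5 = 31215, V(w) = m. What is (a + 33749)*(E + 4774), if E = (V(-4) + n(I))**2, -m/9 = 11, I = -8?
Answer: -1984494698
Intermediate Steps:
m = -99 (m = -9*11 = -99)
V(w) = -99
a = -156075 (a = -5*31215 = -156075)
E = 11449 (E = (-99 - 8)**2 = (-107)**2 = 11449)
(a + 33749)*(E + 4774) = (-156075 + 33749)*(11449 + 4774) = -122326*16223 = -1984494698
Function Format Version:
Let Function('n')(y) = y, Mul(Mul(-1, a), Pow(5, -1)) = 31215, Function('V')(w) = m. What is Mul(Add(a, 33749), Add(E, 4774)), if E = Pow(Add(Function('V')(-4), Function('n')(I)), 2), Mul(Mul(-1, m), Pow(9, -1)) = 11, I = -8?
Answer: -1984494698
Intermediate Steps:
m = -99 (m = Mul(-9, 11) = -99)
Function('V')(w) = -99
a = -156075 (a = Mul(-5, 31215) = -156075)
E = 11449 (E = Pow(Add(-99, -8), 2) = Pow(-107, 2) = 11449)
Mul(Add(a, 33749), Add(E, 4774)) = Mul(Add(-156075, 33749), Add(11449, 4774)) = Mul(-122326, 16223) = -1984494698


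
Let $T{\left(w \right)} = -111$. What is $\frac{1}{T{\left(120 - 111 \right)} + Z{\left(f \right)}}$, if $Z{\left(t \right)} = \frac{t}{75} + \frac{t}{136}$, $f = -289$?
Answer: $- \frac{600}{70187} \approx -0.0085486$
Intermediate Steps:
$Z{\left(t \right)} = \frac{211 t}{10200}$ ($Z{\left(t \right)} = t \frac{1}{75} + t \frac{1}{136} = \frac{t}{75} + \frac{t}{136} = \frac{211 t}{10200}$)
$\frac{1}{T{\left(120 - 111 \right)} + Z{\left(f \right)}} = \frac{1}{-111 + \frac{211}{10200} \left(-289\right)} = \frac{1}{-111 - \frac{3587}{600}} = \frac{1}{- \frac{70187}{600}} = - \frac{600}{70187}$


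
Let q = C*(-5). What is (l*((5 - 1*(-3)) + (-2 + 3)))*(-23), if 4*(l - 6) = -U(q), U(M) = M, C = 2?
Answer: -3519/2 ≈ -1759.5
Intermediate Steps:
q = -10 (q = 2*(-5) = -10)
l = 17/2 (l = 6 + (-1*(-10))/4 = 6 + (¼)*10 = 6 + 5/2 = 17/2 ≈ 8.5000)
(l*((5 - 1*(-3)) + (-2 + 3)))*(-23) = (17*((5 - 1*(-3)) + (-2 + 3))/2)*(-23) = (17*((5 + 3) + 1)/2)*(-23) = (17*(8 + 1)/2)*(-23) = ((17/2)*9)*(-23) = (153/2)*(-23) = -3519/2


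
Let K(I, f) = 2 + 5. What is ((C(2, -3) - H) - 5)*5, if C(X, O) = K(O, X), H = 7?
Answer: -25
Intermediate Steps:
K(I, f) = 7
C(X, O) = 7
((C(2, -3) - H) - 5)*5 = ((7 - 1*7) - 5)*5 = ((7 - 7) - 5)*5 = (0 - 5)*5 = -5*5 = -25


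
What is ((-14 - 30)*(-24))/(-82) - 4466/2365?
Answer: -130166/8815 ≈ -14.766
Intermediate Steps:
((-14 - 30)*(-24))/(-82) - 4466/2365 = -44*(-24)*(-1/82) - 4466*1/2365 = 1056*(-1/82) - 406/215 = -528/41 - 406/215 = -130166/8815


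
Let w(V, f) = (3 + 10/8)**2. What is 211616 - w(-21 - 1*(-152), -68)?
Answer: 3385567/16 ≈ 2.1160e+5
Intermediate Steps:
w(V, f) = 289/16 (w(V, f) = (3 + 10*(1/8))**2 = (3 + 5/4)**2 = (17/4)**2 = 289/16)
211616 - w(-21 - 1*(-152), -68) = 211616 - 1*289/16 = 211616 - 289/16 = 3385567/16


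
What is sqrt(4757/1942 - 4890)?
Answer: I*sqrt(18432731866)/1942 ≈ 69.911*I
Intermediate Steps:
sqrt(4757/1942 - 4890) = sqrt(-9491623/1942) = I*sqrt(18432731866)/1942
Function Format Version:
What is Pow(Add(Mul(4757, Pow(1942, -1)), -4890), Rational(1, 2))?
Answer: Mul(Rational(1, 1942), I, Pow(18432731866, Rational(1, 2))) ≈ Mul(69.911, I)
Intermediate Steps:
Pow(Add(Mul(4757, Pow(1942, -1)), -4890), Rational(1, 2)) = Pow(Add(Mul(4757, Rational(1, 1942)), -4890), Rational(1, 2)) = Pow(Add(Rational(4757, 1942), -4890), Rational(1, 2)) = Pow(Rational(-9491623, 1942), Rational(1, 2)) = Mul(Rational(1, 1942), I, Pow(18432731866, Rational(1, 2)))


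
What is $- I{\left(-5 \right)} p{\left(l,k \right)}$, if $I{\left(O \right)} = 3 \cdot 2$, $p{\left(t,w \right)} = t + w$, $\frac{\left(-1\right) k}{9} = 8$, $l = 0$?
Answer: $432$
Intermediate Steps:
$k = -72$ ($k = \left(-9\right) 8 = -72$)
$I{\left(O \right)} = 6$
$- I{\left(-5 \right)} p{\left(l,k \right)} = \left(-1\right) 6 \left(0 - 72\right) = \left(-6\right) \left(-72\right) = 432$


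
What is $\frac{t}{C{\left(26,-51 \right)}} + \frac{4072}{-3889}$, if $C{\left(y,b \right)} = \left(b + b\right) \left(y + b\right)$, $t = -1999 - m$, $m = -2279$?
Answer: $- \frac{929468}{991695} \approx -0.93725$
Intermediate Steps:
$t = 280$ ($t = -1999 - -2279 = -1999 + 2279 = 280$)
$C{\left(y,b \right)} = 2 b \left(b + y\right)$
$\frac{t}{C{\left(26,-51 \right)}} + \frac{4072}{-3889} = \frac{280}{2 \left(-51\right) \left(-51 + 26\right)} + \frac{4072}{-3889} = \frac{280}{2 \left(-51\right) \left(-25\right)} + 4072 \left(- \frac{1}{3889}\right) = \frac{280}{2550} - \frac{4072}{3889} = 280 \cdot \frac{1}{2550} - \frac{4072}{3889} = \frac{28}{255} - \frac{4072}{3889} = - \frac{929468}{991695}$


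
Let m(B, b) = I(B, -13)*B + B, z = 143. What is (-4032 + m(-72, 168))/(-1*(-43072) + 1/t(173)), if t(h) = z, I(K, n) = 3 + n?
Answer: -161304/2053099 ≈ -0.078566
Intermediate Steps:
t(h) = 143
m(B, b) = -9*B (m(B, b) = (3 - 13)*B + B = -10*B + B = -9*B)
(-4032 + m(-72, 168))/(-1*(-43072) + 1/t(173)) = (-4032 - 9*(-72))/(-1*(-43072) + 1/143) = (-4032 + 648)/(43072 + 1/143) = -3384/6159297/143 = -3384*143/6159297 = -161304/2053099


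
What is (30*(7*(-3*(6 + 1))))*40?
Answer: -176400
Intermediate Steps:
(30*(7*(-3*(6 + 1))))*40 = (30*(7*(-3*7)))*40 = (30*(7*(-21)))*40 = (30*(-147))*40 = -4410*40 = -176400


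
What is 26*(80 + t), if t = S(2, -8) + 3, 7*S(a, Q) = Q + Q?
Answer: 14690/7 ≈ 2098.6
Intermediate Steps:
S(a, Q) = 2*Q/7 (S(a, Q) = (Q + Q)/7 = (2*Q)/7 = 2*Q/7)
t = 5/7 (t = (2/7)*(-8) + 3 = -16/7 + 3 = 5/7 ≈ 0.71429)
26*(80 + t) = 26*(80 + 5/7) = 26*(565/7) = 14690/7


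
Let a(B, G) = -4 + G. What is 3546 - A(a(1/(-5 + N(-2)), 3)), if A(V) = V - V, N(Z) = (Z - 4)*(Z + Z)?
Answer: 3546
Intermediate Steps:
N(Z) = 2*Z*(-4 + Z) (N(Z) = (-4 + Z)*(2*Z) = 2*Z*(-4 + Z))
A(V) = 0
3546 - A(a(1/(-5 + N(-2)), 3)) = 3546 - 1*0 = 3546 + 0 = 3546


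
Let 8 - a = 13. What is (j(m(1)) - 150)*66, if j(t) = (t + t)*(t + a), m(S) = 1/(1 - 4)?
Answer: -28996/3 ≈ -9665.3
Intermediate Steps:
a = -5 (a = 8 - 1*13 = 8 - 13 = -5)
m(S) = -⅓ (m(S) = 1/(-3) = -⅓)
j(t) = 2*t*(-5 + t) (j(t) = (t + t)*(t - 5) = (2*t)*(-5 + t) = 2*t*(-5 + t))
(j(m(1)) - 150)*66 = (2*(-⅓)*(-5 - ⅓) - 150)*66 = (2*(-⅓)*(-16/3) - 150)*66 = (32/9 - 150)*66 = -1318/9*66 = -28996/3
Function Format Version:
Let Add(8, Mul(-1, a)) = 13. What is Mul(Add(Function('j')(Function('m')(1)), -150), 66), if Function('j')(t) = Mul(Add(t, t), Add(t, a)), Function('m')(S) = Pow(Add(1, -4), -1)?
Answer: Rational(-28996, 3) ≈ -9665.3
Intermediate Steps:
a = -5 (a = Add(8, Mul(-1, 13)) = Add(8, -13) = -5)
Function('m')(S) = Rational(-1, 3) (Function('m')(S) = Pow(-3, -1) = Rational(-1, 3))
Function('j')(t) = Mul(2, t, Add(-5, t)) (Function('j')(t) = Mul(Add(t, t), Add(t, -5)) = Mul(Mul(2, t), Add(-5, t)) = Mul(2, t, Add(-5, t)))
Mul(Add(Function('j')(Function('m')(1)), -150), 66) = Mul(Add(Mul(2, Rational(-1, 3), Add(-5, Rational(-1, 3))), -150), 66) = Mul(Add(Mul(2, Rational(-1, 3), Rational(-16, 3)), -150), 66) = Mul(Add(Rational(32, 9), -150), 66) = Mul(Rational(-1318, 9), 66) = Rational(-28996, 3)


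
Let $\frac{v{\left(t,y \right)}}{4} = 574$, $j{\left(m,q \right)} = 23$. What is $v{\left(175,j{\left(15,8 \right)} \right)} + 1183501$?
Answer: $1185797$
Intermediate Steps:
$v{\left(t,y \right)} = 2296$ ($v{\left(t,y \right)} = 4 \cdot 574 = 2296$)
$v{\left(175,j{\left(15,8 \right)} \right)} + 1183501 = 2296 + 1183501 = 1185797$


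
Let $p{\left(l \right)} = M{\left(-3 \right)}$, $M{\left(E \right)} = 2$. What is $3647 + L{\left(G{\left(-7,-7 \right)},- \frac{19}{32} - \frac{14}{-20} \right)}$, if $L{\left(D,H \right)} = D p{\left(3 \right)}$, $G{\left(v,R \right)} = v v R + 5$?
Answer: $2971$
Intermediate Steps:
$p{\left(l \right)} = 2$
$G{\left(v,R \right)} = 5 + R v^{2}$ ($G{\left(v,R \right)} = v^{2} R + 5 = R v^{2} + 5 = 5 + R v^{2}$)
$L{\left(D,H \right)} = 2 D$ ($L{\left(D,H \right)} = D 2 = 2 D$)
$3647 + L{\left(G{\left(-7,-7 \right)},- \frac{19}{32} - \frac{14}{-20} \right)} = 3647 + 2 \left(5 - 7 \left(-7\right)^{2}\right) = 3647 + 2 \left(5 - 343\right) = 3647 + 2 \left(-338\right) = 3647 - 676 = 2971$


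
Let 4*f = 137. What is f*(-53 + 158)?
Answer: 14385/4 ≈ 3596.3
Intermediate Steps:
f = 137/4 (f = (1/4)*137 = 137/4 ≈ 34.250)
f*(-53 + 158) = 137*(-53 + 158)/4 = (137/4)*105 = 14385/4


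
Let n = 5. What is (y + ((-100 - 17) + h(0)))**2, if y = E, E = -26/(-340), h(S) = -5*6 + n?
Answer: 582112129/28900 ≈ 20142.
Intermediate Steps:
h(S) = -25 (h(S) = -5*6 + 5 = -30 + 5 = -25)
E = 13/170 (E = -26*(-1/340) = 13/170 ≈ 0.076471)
y = 13/170 ≈ 0.076471
(y + ((-100 - 17) + h(0)))**2 = (13/170 + ((-100 - 17) - 25))**2 = (13/170 + (-117 - 25))**2 = (13/170 - 142)**2 = (-24127/170)**2 = 582112129/28900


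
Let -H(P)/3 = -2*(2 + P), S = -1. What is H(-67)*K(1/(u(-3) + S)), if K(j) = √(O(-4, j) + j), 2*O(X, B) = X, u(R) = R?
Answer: -585*I ≈ -585.0*I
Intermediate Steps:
O(X, B) = X/2
K(j) = √(-2 + j) (K(j) = √((½)*(-4) + j) = √(-2 + j))
H(P) = 12 + 6*P (H(P) = -(-6)*(2 + P) = -3*(-4 - 2*P) = 12 + 6*P)
H(-67)*K(1/(u(-3) + S)) = (12 + 6*(-67))*√(-2 + 1/(-3 - 1)) = (12 - 402)*√(-2 + 1/(-4)) = -390*√(-2 - ¼) = -585*I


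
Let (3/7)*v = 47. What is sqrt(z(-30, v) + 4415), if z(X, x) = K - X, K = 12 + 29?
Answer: sqrt(4486) ≈ 66.978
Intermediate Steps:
v = 329/3 (v = (7/3)*47 = 329/3 ≈ 109.67)
K = 41
z(X, x) = 41 - X
sqrt(z(-30, v) + 4415) = sqrt((41 - 1*(-30)) + 4415) = sqrt((41 + 30) + 4415) = sqrt(71 + 4415) = sqrt(4486)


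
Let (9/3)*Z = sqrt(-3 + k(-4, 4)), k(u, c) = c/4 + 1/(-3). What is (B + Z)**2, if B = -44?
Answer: (396 - I*sqrt(21))**2/81 ≈ 1935.7 - 44.807*I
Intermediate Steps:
k(u, c) = -1/3 + c/4 (k(u, c) = c*(1/4) + 1*(-1/3) = c/4 - 1/3 = -1/3 + c/4)
Z = I*sqrt(21)/9 (Z = sqrt(-3 + (-1/3 + (1/4)*4))/3 = sqrt(-3 + (-1/3 + 1))/3 = sqrt(-3 + 2/3)/3 = sqrt(-7/3)/3 = (I*sqrt(21)/3)/3 = I*sqrt(21)/9 ≈ 0.50918*I)
(B + Z)**2 = (-44 + I*sqrt(21)/9)**2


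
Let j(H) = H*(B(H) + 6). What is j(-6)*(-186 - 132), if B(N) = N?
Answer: 0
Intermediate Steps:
j(H) = H*(6 + H) (j(H) = H*(H + 6) = H*(6 + H))
j(-6)*(-186 - 132) = (-6*(6 - 6))*(-186 - 132) = -6*0*(-318) = 0*(-318) = 0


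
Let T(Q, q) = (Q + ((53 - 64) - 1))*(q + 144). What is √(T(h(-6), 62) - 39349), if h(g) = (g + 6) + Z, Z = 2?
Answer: 3*I*√4601 ≈ 203.49*I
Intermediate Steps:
h(g) = 8 + g (h(g) = (g + 6) + 2 = (6 + g) + 2 = 8 + g)
T(Q, q) = (-12 + Q)*(144 + q) (T(Q, q) = (Q + (-11 - 1))*(144 + q) = (Q - 12)*(144 + q) = (-12 + Q)*(144 + q))
√(T(h(-6), 62) - 39349) = √((-1728 - 12*62 + 144*(8 - 6) + (8 - 6)*62) - 39349) = √((-1728 - 744 + 144*2 + 2*62) - 39349) = √((-1728 - 744 + 288 + 124) - 39349) = √(-2060 - 39349) = √(-41409) = 3*I*√4601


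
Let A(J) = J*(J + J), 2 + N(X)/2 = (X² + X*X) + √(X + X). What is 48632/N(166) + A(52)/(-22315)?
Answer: 1684827691007/8471643637865 - 6079*√83/379638971 ≈ 0.19873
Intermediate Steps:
N(X) = -4 + 4*X² + 2*√2*√X (N(X) = -4 + 2*((X² + X*X) + √(X + X)) = -4 + 2*((X² + X²) + √(2*X)) = -4 + 2*(2*X² + √2*√X) = -4 + (4*X² + 2*√2*√X) = -4 + 4*X² + 2*√2*√X)
A(J) = 2*J² (A(J) = J*(2*J) = 2*J²)
48632/N(166) + A(52)/(-22315) = 48632/(-4 + 4*166² + 2*√2*√166) + (2*52²)/(-22315) = 48632/(-4 + 4*27556 + 4*√83) + (2*2704)*(-1/22315) = 48632/(-4 + 110224 + 4*√83) + 5408*(-1/22315) = 48632/(110220 + 4*√83) - 5408/22315 = -5408/22315 + 48632/(110220 + 4*√83)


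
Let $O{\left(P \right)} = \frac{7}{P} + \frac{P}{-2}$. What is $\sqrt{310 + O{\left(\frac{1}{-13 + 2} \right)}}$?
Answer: $\frac{\sqrt{112794}}{22} \approx 15.266$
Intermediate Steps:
$O{\left(P \right)} = \frac{7}{P} - \frac{P}{2}$ ($O{\left(P \right)} = \frac{7}{P} + P \left(- \frac{1}{2}\right) = \frac{7}{P} - \frac{P}{2}$)
$\sqrt{310 + O{\left(\frac{1}{-13 + 2} \right)}} = \sqrt{310 + \left(\frac{7}{\frac{1}{-13 + 2}} - \frac{1}{2 \left(-13 + 2\right)}\right)} = \sqrt{310 + \left(\frac{7}{\frac{1}{-11}} - \frac{1}{2 \left(-11\right)}\right)} = \sqrt{310 + \left(\frac{7}{- \frac{1}{11}} - - \frac{1}{22}\right)} = \sqrt{310 + \left(7 \left(-11\right) + \frac{1}{22}\right)} = \sqrt{310 + \left(-77 + \frac{1}{22}\right)} = \sqrt{310 - \frac{1693}{22}} = \sqrt{\frac{5127}{22}} = \frac{\sqrt{112794}}{22}$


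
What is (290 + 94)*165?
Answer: 63360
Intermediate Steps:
(290 + 94)*165 = 384*165 = 63360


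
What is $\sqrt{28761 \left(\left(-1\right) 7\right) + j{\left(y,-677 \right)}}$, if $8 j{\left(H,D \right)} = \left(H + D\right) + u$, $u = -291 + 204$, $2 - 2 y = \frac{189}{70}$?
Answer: $\frac{i \sqrt{322276070}}{40} \approx 448.8 i$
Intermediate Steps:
$y = - \frac{7}{20}$ ($y = 1 - \frac{189 \cdot \frac{1}{70}}{2} = 1 - \frac{27}{20} = - \frac{7}{20} \approx -0.35$)
$u = -87$
$j{\left(H,D \right)} = - \frac{87}{8} + \frac{D}{8} + \frac{H}{8}$ ($j{\left(H,D \right)} = \frac{\left(H + D\right) - 87}{8} = \frac{\left(D + H\right) - 87}{8} = \frac{-87 + D + H}{8} = - \frac{87}{8} + \frac{D}{8} + \frac{H}{8}$)
$\sqrt{28761 \left(\left(-1\right) 7\right) + j{\left(y,-677 \right)}} = \sqrt{28761 \left(\left(-1\right) 7\right) + \left(- \frac{87}{8} + \frac{1}{8} \left(-677\right) + \frac{1}{8} \left(- \frac{7}{20}\right)\right)} = \sqrt{28761 \left(-7\right) - \frac{15287}{160}} = \sqrt{-201327 - \frac{15287}{160}} = \sqrt{- \frac{32227607}{160}} = \frac{i \sqrt{322276070}}{40}$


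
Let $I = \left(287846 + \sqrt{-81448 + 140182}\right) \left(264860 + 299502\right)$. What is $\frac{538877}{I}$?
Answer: $\frac{5965907267}{1798475415320134} - \frac{1616631 \sqrt{6526}}{46760360798323484} \approx 3.3144 \cdot 10^{-6}$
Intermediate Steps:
$I = 162449344252 + 1693086 \sqrt{6526}$ ($I = \left(287846 + \sqrt{58734}\right) 564362 = \left(287846 + 3 \sqrt{6526}\right) 564362 = 162449344252 + 1693086 \sqrt{6526} \approx 1.6259 \cdot 10^{11}$)
$\frac{538877}{I} = \frac{538877}{162449344252 + 1693086 \sqrt{6526}}$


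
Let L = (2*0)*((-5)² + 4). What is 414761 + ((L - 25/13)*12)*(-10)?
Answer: 5394893/13 ≈ 4.1499e+5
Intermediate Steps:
L = 0 (L = 0*(25 + 4) = 0*29 = 0)
414761 + ((L - 25/13)*12)*(-10) = 414761 + ((0 - 25/13)*12)*(-10) = 414761 - 25/13*12*(-10) = 414761 - 300/13*(-10) = 414761 + 3000/13 = 5394893/13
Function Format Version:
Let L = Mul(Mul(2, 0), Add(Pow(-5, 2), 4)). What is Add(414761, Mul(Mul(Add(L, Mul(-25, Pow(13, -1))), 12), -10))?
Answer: Rational(5394893, 13) ≈ 4.1499e+5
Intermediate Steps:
L = 0 (L = Mul(0, Add(25, 4)) = Mul(0, 29) = 0)
Add(414761, Mul(Mul(Add(L, Mul(-25, Pow(13, -1))), 12), -10)) = Add(414761, Mul(Mul(Add(0, Mul(-25, Pow(13, -1))), 12), -10)) = Add(414761, Mul(Mul(Add(0, Mul(-25, Rational(1, 13))), 12), -10)) = Add(414761, Mul(Mul(Add(0, Rational(-25, 13)), 12), -10)) = Add(414761, Mul(Mul(Rational(-25, 13), 12), -10)) = Add(414761, Mul(Rational(-300, 13), -10)) = Add(414761, Rational(3000, 13)) = Rational(5394893, 13)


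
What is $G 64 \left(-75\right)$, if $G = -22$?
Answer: $105600$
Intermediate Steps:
$G 64 \left(-75\right) = \left(-22\right) 64 \left(-75\right) = \left(-1408\right) \left(-75\right) = 105600$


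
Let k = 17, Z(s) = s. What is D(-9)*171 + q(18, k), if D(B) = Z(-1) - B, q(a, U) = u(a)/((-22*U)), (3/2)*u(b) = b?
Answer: 255810/187 ≈ 1368.0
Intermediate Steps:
u(b) = 2*b/3
q(a, U) = -a/(33*U) (q(a, U) = (2*a/3)/((-22*U)) = (2*a/3)*(-1/(22*U)) = -a/(33*U))
D(B) = -1 - B
D(-9)*171 + q(18, k) = (-1 - 1*(-9))*171 - 1/33*18/17 = (-1 + 9)*171 - 1/33*18*1/17 = 8*171 - 6/187 = 1368 - 6/187 = 255810/187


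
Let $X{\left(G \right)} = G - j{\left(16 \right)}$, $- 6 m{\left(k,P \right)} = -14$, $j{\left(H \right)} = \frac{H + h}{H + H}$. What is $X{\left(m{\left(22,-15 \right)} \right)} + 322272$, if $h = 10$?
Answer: $\frac{15469129}{48} \approx 3.2227 \cdot 10^{5}$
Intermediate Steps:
$j{\left(H \right)} = \frac{10 + H}{2 H}$ ($j{\left(H \right)} = \frac{H + 10}{H + H} = \frac{10 + H}{2 H}$)
$m{\left(k,P \right)} = \frac{7}{3}$ ($m{\left(k,P \right)} = \left(- \frac{1}{6}\right) \left(-14\right) = \frac{7}{3}$)
$X{\left(G \right)} = - \frac{13}{16} + G$ ($X{\left(G \right)} = G - \frac{10 + 16}{2 \cdot 16} = G - \frac{1}{2} \cdot \frac{1}{16} \cdot 26 = G - \frac{13}{16} = - \frac{13}{16} + G$)
$X{\left(m{\left(22,-15 \right)} \right)} + 322272 = \left(- \frac{13}{16} + \frac{7}{3}\right) + 322272 = \frac{73}{48} + 322272 = \frac{15469129}{48}$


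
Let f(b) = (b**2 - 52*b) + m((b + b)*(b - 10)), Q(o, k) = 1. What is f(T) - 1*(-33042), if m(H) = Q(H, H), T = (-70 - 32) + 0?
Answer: 48751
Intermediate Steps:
T = -102 (T = -102 + 0 = -102)
m(H) = 1
f(b) = 1 + b**2 - 52*b (f(b) = (b**2 - 52*b) + 1 = 1 + b**2 - 52*b)
f(T) - 1*(-33042) = (1 + (-102)**2 - 52*(-102)) - 1*(-33042) = (1 + 10404 + 5304) + 33042 = 15709 + 33042 = 48751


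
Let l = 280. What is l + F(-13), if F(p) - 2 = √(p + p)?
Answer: 282 + I*√26 ≈ 282.0 + 5.099*I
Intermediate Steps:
F(p) = 2 + √2*√p (F(p) = 2 + √(p + p) = 2 + √(2*p) = 2 + √2*√p)
l + F(-13) = 280 + (2 + √2*√(-13)) = 280 + (2 + √2*(I*√13)) = 280 + (2 + I*√26) = 282 + I*√26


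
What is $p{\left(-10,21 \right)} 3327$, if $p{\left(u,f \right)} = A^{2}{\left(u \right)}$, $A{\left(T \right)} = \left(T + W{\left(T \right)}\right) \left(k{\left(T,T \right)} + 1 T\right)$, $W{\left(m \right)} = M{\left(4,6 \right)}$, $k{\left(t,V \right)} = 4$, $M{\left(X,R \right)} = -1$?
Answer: $14492412$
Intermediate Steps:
$W{\left(m \right)} = -1$
$A{\left(T \right)} = \left(-1 + T\right) \left(4 + T\right)$ ($A{\left(T \right)} = \left(T - 1\right) \left(4 + 1 T\right) = \left(-1 + T\right) \left(4 + T\right)$)
$p{\left(u,f \right)} = \left(-4 + u^{2} + 3 u\right)^{2}$
$p{\left(-10,21 \right)} 3327 = \left(-4 + \left(-10\right)^{2} + 3 \left(-10\right)\right)^{2} \cdot 3327 = \left(-4 + 100 - 30\right)^{2} \cdot 3327 = 66^{2} \cdot 3327 = 4356 \cdot 3327 = 14492412$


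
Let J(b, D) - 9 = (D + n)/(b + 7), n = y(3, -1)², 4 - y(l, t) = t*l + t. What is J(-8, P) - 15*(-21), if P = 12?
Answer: 248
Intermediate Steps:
y(l, t) = 4 - t - l*t (y(l, t) = 4 - (t*l + t) = 4 - (l*t + t) = 4 - (t + l*t) = 4 + (-t - l*t) = 4 - t - l*t)
n = 64 (n = (4 - 1*(-1) - 1*3*(-1))² = (4 + 1 + 3)² = 8² = 64)
J(b, D) = 9 + (64 + D)/(7 + b) (J(b, D) = 9 + (D + 64)/(b + 7) = 9 + (64 + D)/(7 + b))
J(-8, P) - 15*(-21) = (127 + 12 + 9*(-8))/(7 - 8) - 15*(-21) = (127 + 12 - 72)/(-1) + 315 = -1*67 + 315 = -67 + 315 = 248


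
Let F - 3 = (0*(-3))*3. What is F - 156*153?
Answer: -23865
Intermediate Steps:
F = 3 (F = 3 + (0*(-3))*3 = 3 + 0*3 = 3 + 0 = 3)
F - 156*153 = 3 - 156*153 = 3 - 23868 = -23865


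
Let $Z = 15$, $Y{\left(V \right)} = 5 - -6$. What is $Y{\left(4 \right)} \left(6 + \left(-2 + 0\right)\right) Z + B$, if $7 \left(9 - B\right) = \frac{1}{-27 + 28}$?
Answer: $\frac{4682}{7} \approx 668.86$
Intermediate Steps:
$Y{\left(V \right)} = 11$ ($Y{\left(V \right)} = 5 + 6 = 11$)
$B = \frac{62}{7}$ ($B = 9 - \frac{1}{7 \left(-27 + 28\right)} = 9 - \frac{1}{7 \cdot 1} = 9 - \frac{1}{7} = \frac{62}{7} \approx 8.8571$)
$Y{\left(4 \right)} \left(6 + \left(-2 + 0\right)\right) Z + B = 11 \left(6 + \left(-2 + 0\right)\right) 15 + \frac{62}{7} = 11 \left(6 - 2\right) 15 + \frac{62}{7} = 11 \cdot 4 \cdot 15 + \frac{62}{7} = 44 \cdot 15 + \frac{62}{7} = 660 + \frac{62}{7} = \frac{4682}{7}$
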